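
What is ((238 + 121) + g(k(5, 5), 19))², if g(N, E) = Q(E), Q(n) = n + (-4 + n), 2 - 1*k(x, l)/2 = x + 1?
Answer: 154449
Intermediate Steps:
k(x, l) = 2 - 2*x (k(x, l) = 4 - 2*(x + 1) = 4 - 2*(1 + x) = 4 + (-2 - 2*x) = 2 - 2*x)
Q(n) = -4 + 2*n
g(N, E) = -4 + 2*E
((238 + 121) + g(k(5, 5), 19))² = ((238 + 121) + (-4 + 2*19))² = (359 + (-4 + 38))² = (359 + 34)² = 393² = 154449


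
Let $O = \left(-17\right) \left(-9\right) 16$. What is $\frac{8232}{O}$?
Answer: $\frac{343}{102} \approx 3.3627$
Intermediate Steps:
$O = 2448$ ($O = 153 \cdot 16 = 2448$)
$\frac{8232}{O} = \frac{8232}{2448} = 8232 \cdot \frac{1}{2448} = \frac{343}{102}$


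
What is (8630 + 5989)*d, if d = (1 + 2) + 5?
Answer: 116952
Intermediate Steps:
d = 8 (d = 3 + 5 = 8)
(8630 + 5989)*d = (8630 + 5989)*8 = 14619*8 = 116952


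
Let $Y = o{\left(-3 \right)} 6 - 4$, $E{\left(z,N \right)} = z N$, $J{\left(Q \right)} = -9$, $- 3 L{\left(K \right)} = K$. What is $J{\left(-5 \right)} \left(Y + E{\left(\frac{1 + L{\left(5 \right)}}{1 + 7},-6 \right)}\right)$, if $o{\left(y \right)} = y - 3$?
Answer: $\frac{711}{2} \approx 355.5$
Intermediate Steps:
$L{\left(K \right)} = - \frac{K}{3}$
$E{\left(z,N \right)} = N z$
$o{\left(y \right)} = -3 + y$
$Y = -40$ ($Y = \left(-3 - 3\right) 6 - 4 = \left(-6\right) 6 - 4 = -36 - 4 = -40$)
$J{\left(-5 \right)} \left(Y + E{\left(\frac{1 + L{\left(5 \right)}}{1 + 7},-6 \right)}\right) = - 9 \left(-40 - 6 \frac{1 - \frac{5}{3}}{1 + 7}\right) = - 9 \left(-40 - 6 \frac{1 - \frac{5}{3}}{8}\right) = - 9 \left(-40 - 6 \left(\left(- \frac{2}{3}\right) \frac{1}{8}\right)\right) = - 9 \left(-40 - - \frac{1}{2}\right) = - 9 \left(-40 + \frac{1}{2}\right) = \left(-9\right) \left(- \frac{79}{2}\right) = \frac{711}{2}$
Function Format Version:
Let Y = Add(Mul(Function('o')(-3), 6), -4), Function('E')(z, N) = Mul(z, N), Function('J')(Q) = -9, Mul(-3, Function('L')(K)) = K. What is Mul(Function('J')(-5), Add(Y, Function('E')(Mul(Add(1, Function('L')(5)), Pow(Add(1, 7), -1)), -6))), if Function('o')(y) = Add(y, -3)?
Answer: Rational(711, 2) ≈ 355.50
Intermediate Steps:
Function('L')(K) = Mul(Rational(-1, 3), K)
Function('E')(z, N) = Mul(N, z)
Function('o')(y) = Add(-3, y)
Y = -40 (Y = Add(Mul(Add(-3, -3), 6), -4) = Add(Mul(-6, 6), -4) = Add(-36, -4) = -40)
Mul(Function('J')(-5), Add(Y, Function('E')(Mul(Add(1, Function('L')(5)), Pow(Add(1, 7), -1)), -6))) = Mul(-9, Add(-40, Mul(-6, Mul(Add(1, Mul(Rational(-1, 3), 5)), Pow(Add(1, 7), -1))))) = Mul(-9, Add(-40, Mul(-6, Mul(Add(1, Rational(-5, 3)), Pow(8, -1))))) = Mul(-9, Add(-40, Mul(-6, Mul(Rational(-2, 3), Rational(1, 8))))) = Mul(-9, Add(-40, Mul(-6, Rational(-1, 12)))) = Mul(-9, Add(-40, Rational(1, 2))) = Mul(-9, Rational(-79, 2)) = Rational(711, 2)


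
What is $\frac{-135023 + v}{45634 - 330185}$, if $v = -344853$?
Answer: $\frac{479876}{284551} \approx 1.6864$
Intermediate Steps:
$\frac{-135023 + v}{45634 - 330185} = \frac{-135023 - 344853}{45634 - 330185} = - \frac{479876}{-284551} = \left(-479876\right) \left(- \frac{1}{284551}\right) = \frac{479876}{284551}$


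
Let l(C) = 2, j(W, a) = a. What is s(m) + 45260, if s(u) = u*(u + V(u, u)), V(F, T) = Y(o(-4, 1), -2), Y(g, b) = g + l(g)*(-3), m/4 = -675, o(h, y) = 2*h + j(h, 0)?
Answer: 7373060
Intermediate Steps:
o(h, y) = 2*h (o(h, y) = 2*h + 0 = 2*h)
m = -2700 (m = 4*(-675) = -2700)
Y(g, b) = -6 + g (Y(g, b) = g + 2*(-3) = g - 6 = -6 + g)
V(F, T) = -14 (V(F, T) = -6 + 2*(-4) = -6 - 8 = -14)
s(u) = u*(-14 + u) (s(u) = u*(u - 14) = u*(-14 + u))
s(m) + 45260 = -2700*(-14 - 2700) + 45260 = -2700*(-2714) + 45260 = 7327800 + 45260 = 7373060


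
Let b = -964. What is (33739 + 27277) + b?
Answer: 60052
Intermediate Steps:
(33739 + 27277) + b = (33739 + 27277) - 964 = 61016 - 964 = 60052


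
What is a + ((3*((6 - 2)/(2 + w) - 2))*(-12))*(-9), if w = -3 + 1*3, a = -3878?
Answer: -3878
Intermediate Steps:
w = 0 (w = -3 + 3 = 0)
a + ((3*((6 - 2)/(2 + w) - 2))*(-12))*(-9) = -3878 + ((3*((6 - 2)/(2 + 0) - 2))*(-12))*(-9) = -3878 + ((3*(4/2 - 2))*(-12))*(-9) = -3878 + ((3*(4*(½) - 2))*(-12))*(-9) = -3878 + ((3*(2 - 2))*(-12))*(-9) = -3878 + ((3*0)*(-12))*(-9) = -3878 + (0*(-12))*(-9) = -3878 + 0*(-9) = -3878 + 0 = -3878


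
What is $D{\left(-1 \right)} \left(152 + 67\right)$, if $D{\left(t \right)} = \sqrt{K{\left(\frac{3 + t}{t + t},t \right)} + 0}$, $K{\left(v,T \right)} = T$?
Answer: $219 i \approx 219.0 i$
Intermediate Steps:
$D{\left(t \right)} = \sqrt{t}$ ($D{\left(t \right)} = \sqrt{t + 0} = \sqrt{t}$)
$D{\left(-1 \right)} \left(152 + 67\right) = \sqrt{-1} \left(152 + 67\right) = i 219 = 219 i$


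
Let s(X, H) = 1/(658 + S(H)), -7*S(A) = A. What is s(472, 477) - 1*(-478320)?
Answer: 1974983287/4129 ≈ 4.7832e+5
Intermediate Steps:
S(A) = -A/7
s(X, H) = 1/(658 - H/7)
s(472, 477) - 1*(-478320) = -7/(-4606 + 477) - 1*(-478320) = -7/(-4129) + 478320 = -7*(-1/4129) + 478320 = 7/4129 + 478320 = 1974983287/4129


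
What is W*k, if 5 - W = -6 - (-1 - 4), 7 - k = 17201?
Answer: -103164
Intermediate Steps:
k = -17194 (k = 7 - 1*17201 = 7 - 17201 = -17194)
W = 6 (W = 5 - (-6 - (-1 - 4)) = 5 - (-6 - 1*(-5)) = 5 - (-6 + 5) = 5 - 1*(-1) = 5 + 1 = 6)
W*k = 6*(-17194) = -103164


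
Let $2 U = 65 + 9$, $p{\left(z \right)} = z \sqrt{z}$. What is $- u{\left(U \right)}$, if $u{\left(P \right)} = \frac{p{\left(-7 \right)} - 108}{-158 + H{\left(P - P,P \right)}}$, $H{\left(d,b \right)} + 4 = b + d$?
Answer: $- \frac{108}{125} - \frac{7 i \sqrt{7}}{125} \approx -0.864 - 0.14816 i$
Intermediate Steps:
$H{\left(d,b \right)} = -4 + b + d$ ($H{\left(d,b \right)} = -4 + \left(b + d\right) = -4 + b + d$)
$p{\left(z \right)} = z^{\frac{3}{2}}$
$U = 37$ ($U = \frac{65 + 9}{2} = \frac{1}{2} \cdot 74 = 37$)
$u{\left(P \right)} = \frac{-108 - 7 i \sqrt{7}}{-162 + P}$ ($u{\left(P \right)} = \frac{\left(-7\right)^{\frac{3}{2}} - 108}{-158 + \left(-4 + P + \left(P - P\right)\right)} = \frac{- 7 i \sqrt{7} - 108}{-158 + \left(-4 + P + 0\right)} = \frac{- 7 i \sqrt{7} - 108}{-158 + \left(-4 + P\right)} = \frac{-108 - 7 i \sqrt{7}}{-162 + P}$)
$- u{\left(U \right)} = - \frac{-108 - 7 i \sqrt{7}}{-162 + 37} = - \frac{-108 - 7 i \sqrt{7}}{-125} = - \frac{\left(-1\right) \left(-108 - 7 i \sqrt{7}\right)}{125} = - (\frac{108}{125} + \frac{7 i \sqrt{7}}{125}) = - \frac{108}{125} - \frac{7 i \sqrt{7}}{125}$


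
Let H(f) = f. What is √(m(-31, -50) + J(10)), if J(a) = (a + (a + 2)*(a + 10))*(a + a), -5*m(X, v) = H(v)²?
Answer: 30*√5 ≈ 67.082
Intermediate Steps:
m(X, v) = -v²/5
J(a) = 2*a*(a + (2 + a)*(10 + a)) (J(a) = (a + (2 + a)*(10 + a))*(2*a) = 2*a*(a + (2 + a)*(10 + a)))
√(m(-31, -50) + J(10)) = √(-⅕*(-50)² + 2*10*(20 + 10² + 13*10)) = √(-⅕*2500 + 2*10*(20 + 100 + 130)) = √(-500 + 2*10*250) = √(-500 + 5000) = √4500 = 30*√5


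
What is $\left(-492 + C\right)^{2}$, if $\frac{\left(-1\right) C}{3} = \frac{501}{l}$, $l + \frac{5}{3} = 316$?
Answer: $\frac{219459456225}{889249} \approx 2.4679 \cdot 10^{5}$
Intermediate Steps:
$l = \frac{943}{3}$ ($l = - \frac{5}{3} + 316 = \frac{943}{3} \approx 314.33$)
$C = - \frac{4509}{943}$ ($C = - 3 \frac{501}{\frac{943}{3}} = - 3 \cdot 501 \cdot \frac{3}{943} = \left(-3\right) \frac{1503}{943} = - \frac{4509}{943} \approx -4.7815$)
$\left(-492 + C\right)^{2} = \left(-492 - \frac{4509}{943}\right)^{2} = \left(- \frac{468465}{943}\right)^{2} = \frac{219459456225}{889249}$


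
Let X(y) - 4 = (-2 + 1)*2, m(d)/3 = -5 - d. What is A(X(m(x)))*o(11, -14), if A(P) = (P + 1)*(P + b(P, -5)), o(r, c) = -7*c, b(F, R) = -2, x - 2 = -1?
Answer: 0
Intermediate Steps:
x = 1 (x = 2 - 1 = 1)
m(d) = -15 - 3*d (m(d) = 3*(-5 - d) = -15 - 3*d)
X(y) = 2 (X(y) = 4 + (-2 + 1)*2 = 4 - 1*2 = 4 - 2 = 2)
A(P) = (1 + P)*(-2 + P) (A(P) = (P + 1)*(P - 2) = (1 + P)*(-2 + P))
A(X(m(x)))*o(11, -14) = (-2 + 2² - 1*2)*(-7*(-14)) = (-2 + 4 - 2)*98 = 0*98 = 0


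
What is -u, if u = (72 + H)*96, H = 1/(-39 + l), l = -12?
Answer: -117472/17 ≈ -6910.1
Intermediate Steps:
H = -1/51 (H = 1/(-39 - 12) = 1/(-51) = -1/51 ≈ -0.019608)
u = 117472/17 (u = (72 - 1/51)*96 = (3671/51)*96 = 117472/17 ≈ 6910.1)
-u = -1*117472/17 = -117472/17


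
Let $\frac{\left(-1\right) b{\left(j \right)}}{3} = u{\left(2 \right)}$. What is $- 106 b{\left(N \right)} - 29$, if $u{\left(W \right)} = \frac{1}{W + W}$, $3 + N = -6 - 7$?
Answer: $\frac{101}{2} \approx 50.5$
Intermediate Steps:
$N = -16$ ($N = -3 - 13 = -16$)
$u{\left(W \right)} = \frac{1}{2 W}$
$b{\left(j \right)} = - \frac{3}{4}$ ($b{\left(j \right)} = - 3 \frac{1}{2 \cdot 2} = - 3 \cdot \frac{1}{2} \cdot \frac{1}{2} = \left(-3\right) \frac{1}{4} = - \frac{3}{4}$)
$- 106 b{\left(N \right)} - 29 = \left(-106\right) \left(- \frac{3}{4}\right) - 29 = \frac{159}{2} - 29 = \frac{101}{2}$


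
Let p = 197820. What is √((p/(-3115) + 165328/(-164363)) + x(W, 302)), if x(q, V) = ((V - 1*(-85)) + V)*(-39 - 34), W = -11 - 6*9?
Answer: I*√10776727175536387429/14628307 ≈ 224.41*I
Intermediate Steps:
W = -65 (W = -11 - 54 = -65)
x(q, V) = -6205 - 146*V (x(q, V) = ((V + 85) + V)*(-73) = ((85 + V) + V)*(-73) = (85 + 2*V)*(-73) = -6205 - 146*V)
√((p/(-3115) + 165328/(-164363)) + x(W, 302)) = √((197820/(-3115) + 165328/(-164363)) + (-6205 - 146*302)) = √((197820*(-1/3115) + 165328*(-1/164363)) + (-6205 - 44092)) = √((-5652/89 - 165328/164363) - 50297) = √(-943693868/14628307 - 50297) = √(-736703651047/14628307) = I*√10776727175536387429/14628307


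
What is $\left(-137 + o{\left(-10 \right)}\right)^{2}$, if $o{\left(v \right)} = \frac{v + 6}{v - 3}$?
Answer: $\frac{3157729}{169} \approx 18685.0$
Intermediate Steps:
$o{\left(v \right)} = \frac{6 + v}{-3 + v}$
$\left(-137 + o{\left(-10 \right)}\right)^{2} = \left(-137 + \frac{6 - 10}{-3 - 10}\right)^{2} = \left(-137 + \frac{1}{-13} \left(-4\right)\right)^{2} = \left(-137 - - \frac{4}{13}\right)^{2} = \left(-137 + \frac{4}{13}\right)^{2} = \left(- \frac{1777}{13}\right)^{2} = \frac{3157729}{169}$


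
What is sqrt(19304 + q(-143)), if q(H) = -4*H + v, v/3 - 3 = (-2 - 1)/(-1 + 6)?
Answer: 34*sqrt(430)/5 ≈ 141.01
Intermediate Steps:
v = 36/5 (v = 9 + 3*((-2 - 1)/(-1 + 6)) = 9 + 3*(-3/5) = 9 - 9/5 = 36/5 ≈ 7.2000)
q(H) = 36/5 - 4*H (q(H) = -4*H + 36/5 = 36/5 - 4*H)
sqrt(19304 + q(-143)) = sqrt(19304 + (36/5 - 4*(-143))) = sqrt(19304 + (36/5 + 572)) = sqrt(19304 + 2896/5) = sqrt(99416/5) = 34*sqrt(430)/5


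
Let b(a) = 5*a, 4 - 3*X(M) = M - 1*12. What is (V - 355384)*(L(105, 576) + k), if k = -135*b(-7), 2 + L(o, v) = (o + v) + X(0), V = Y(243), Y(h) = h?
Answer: -5763228148/3 ≈ -1.9211e+9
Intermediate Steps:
X(M) = 16/3 - M/3 (X(M) = 4/3 - (M - 1*12)/3 = 4/3 - (M - 12)/3 = 4/3 - (-12 + M)/3 = 4/3 + (4 - M/3) = 16/3 - M/3)
V = 243
L(o, v) = 10/3 + o + v (L(o, v) = -2 + ((o + v) + (16/3 - 1/3*0)) = -2 + ((o + v) + (16/3 + 0)) = -2 + ((o + v) + 16/3) = -2 + (16/3 + o + v) = 10/3 + o + v)
k = 4725 (k = -675*(-7) = -135*(-35) = 4725)
(V - 355384)*(L(105, 576) + k) = (243 - 355384)*((10/3 + 105 + 576) + 4725) = -355141*(2053/3 + 4725) = -355141*16228/3 = -5763228148/3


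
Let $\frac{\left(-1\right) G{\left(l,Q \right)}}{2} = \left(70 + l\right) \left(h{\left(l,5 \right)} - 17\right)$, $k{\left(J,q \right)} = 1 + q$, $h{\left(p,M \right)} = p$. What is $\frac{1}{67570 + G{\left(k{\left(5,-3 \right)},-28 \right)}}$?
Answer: $\frac{1}{70154} \approx 1.4254 \cdot 10^{-5}$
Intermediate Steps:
$G{\left(l,Q \right)} = - 2 \left(-17 + l\right) \left(70 + l\right)$ ($G{\left(l,Q \right)} = - 2 \left(70 + l\right) \left(l - 17\right) = - 2 \left(70 + l\right) \left(-17 + l\right) = - 2 \left(-17 + l\right) \left(70 + l\right)$)
$\frac{1}{67570 + G{\left(k{\left(5,-3 \right)},-28 \right)}} = \frac{1}{67570 - \left(-2380 + 2 \left(1 - 3\right)^{2} + 106 \left(1 - 3\right)\right)} = \frac{1}{67570 - \left(-2592 + 8\right)} = \frac{1}{67570 + \left(2380 + 212 - 8\right)} = \frac{1}{67570 + 2584} = \frac{1}{70154}$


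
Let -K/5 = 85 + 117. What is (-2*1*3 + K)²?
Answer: 1032256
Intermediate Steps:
K = -1010 (K = -5*(85 + 117) = -5*202 = -1010)
(-2*1*3 + K)² = (-2*1*3 - 1010)² = (-2*3 - 1010)² = (-6 - 1010)² = (-1016)² = 1032256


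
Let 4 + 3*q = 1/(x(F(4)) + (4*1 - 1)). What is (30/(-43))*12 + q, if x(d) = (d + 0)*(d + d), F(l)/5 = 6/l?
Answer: -289126/29799 ≈ -9.7025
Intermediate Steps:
F(l) = 30/l (F(l) = 5*(6/l) = 30/l)
x(d) = 2*d² (x(d) = d*(2*d) = 2*d²)
q = -922/693 (q = -4/3 + 1/(3*(2*(30/4)² + (4*1 - 1))) = -4/3 + 1/(3*(2*(30*(¼))² + (4 - 1))) = -4/3 + 1/(3*(2*(15/2)² + 3)) = -4/3 + 1/(3*(2*(225/4) + 3)) = -4/3 + 1/(3*(225/2 + 3)) = -4/3 + 1/(3*(231/2)) = -4/3 + (⅓)*(2/231) = -4/3 + 2/693 = -922/693 ≈ -1.3304)
(30/(-43))*12 + q = (30/(-43))*12 - 922/693 = (30*(-1/43))*12 - 922/693 = -30/43*12 - 922/693 = -360/43 - 922/693 = -289126/29799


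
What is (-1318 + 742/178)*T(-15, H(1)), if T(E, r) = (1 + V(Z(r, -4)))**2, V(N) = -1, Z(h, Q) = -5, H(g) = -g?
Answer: 0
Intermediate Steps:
T(E, r) = 0 (T(E, r) = (1 - 1)**2 = 0**2 = 0)
(-1318 + 742/178)*T(-15, H(1)) = (-1318 + 742/178)*0 = (-1318 + 742*(1/178))*0 = (-1318 + 371/89)*0 = -116931/89*0 = 0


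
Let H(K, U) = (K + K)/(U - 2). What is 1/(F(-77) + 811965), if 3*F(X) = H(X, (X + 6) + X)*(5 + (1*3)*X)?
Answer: 225/182674723 ≈ 1.2317e-6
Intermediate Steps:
H(K, U) = 2*K/(-2 + U) (H(K, U) = (2*K)/(-2 + U) = 2*K/(-2 + U))
F(X) = 2*X*(5 + 3*X)/(3*(4 + 2*X)) (F(X) = ((2*X/(-2 + ((X + 6) + X)))*(5 + (1*3)*X))/3 = ((2*X/(-2 + ((6 + X) + X)))*(5 + 3*X))/3 = ((2*X/(-2 + (6 + 2*X)))*(5 + 3*X))/3 = ((2*X/(4 + 2*X))*(5 + 3*X))/3 = (2*X*(5 + 3*X)/(4 + 2*X))/3 = 2*X*(5 + 3*X)/(3*(4 + 2*X)))
1/(F(-77) + 811965) = 1/((⅓)*(-77)*(5 + 3*(-77))/(2 - 77) + 811965) = 1/((⅓)*(-77)*(5 - 231)/(-75) + 811965) = 1/((⅓)*(-77)*(-1/75)*(-226) + 811965) = 1/(-17402/225 + 811965) = 1/(182674723/225) = 225/182674723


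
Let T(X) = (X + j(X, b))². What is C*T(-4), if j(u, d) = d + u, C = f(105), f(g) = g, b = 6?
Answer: 420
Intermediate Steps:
C = 105
T(X) = (6 + 2*X)² (T(X) = (X + (6 + X))² = (6 + 2*X)²)
C*T(-4) = 105*(4*(3 - 4)²) = 105*(4*(-1)²) = 105*(4*1) = 105*4 = 420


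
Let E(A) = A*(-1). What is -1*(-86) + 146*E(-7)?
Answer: 1108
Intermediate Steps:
E(A) = -A
-1*(-86) + 146*E(-7) = -1*(-86) + 146*(-1*(-7)) = 86 + 146*7 = 86 + 1022 = 1108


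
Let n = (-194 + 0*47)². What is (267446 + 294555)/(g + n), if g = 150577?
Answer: 562001/188213 ≈ 2.9860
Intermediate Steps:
n = 37636 (n = (-194 + 0)² = (-194)² = 37636)
(267446 + 294555)/(g + n) = (267446 + 294555)/(150577 + 37636) = 562001/188213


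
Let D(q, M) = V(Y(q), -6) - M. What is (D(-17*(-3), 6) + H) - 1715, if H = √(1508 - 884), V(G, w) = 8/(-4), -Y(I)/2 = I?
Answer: -1723 + 4*√39 ≈ -1698.0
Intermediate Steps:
Y(I) = -2*I
V(G, w) = -2 (V(G, w) = 8*(-¼) = -2)
H = 4*√39 (H = √624 = 4*√39 ≈ 24.980)
D(q, M) = -2 - M
(D(-17*(-3), 6) + H) - 1715 = ((-2 - 1*6) + 4*√39) - 1715 = ((-2 - 6) + 4*√39) - 1715 = (-8 + 4*√39) - 1715 = -1723 + 4*√39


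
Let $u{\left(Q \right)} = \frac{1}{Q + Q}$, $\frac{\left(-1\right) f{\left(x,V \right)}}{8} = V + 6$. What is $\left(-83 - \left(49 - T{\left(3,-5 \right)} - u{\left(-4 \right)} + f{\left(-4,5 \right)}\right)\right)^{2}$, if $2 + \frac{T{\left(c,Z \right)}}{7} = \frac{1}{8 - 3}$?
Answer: $\frac{5148361}{1600} \approx 3217.7$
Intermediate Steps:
$T{\left(c,Z \right)} = - \frac{63}{5}$ ($T{\left(c,Z \right)} = -14 + \frac{7}{8 - 3} = -14 + \frac{7}{5} = - \frac{63}{5}$)
$f{\left(x,V \right)} = -48 - 8 V$ ($f{\left(x,V \right)} = - 8 \left(V + 6\right) = - 8 \left(6 + V\right) = -48 - 8 V$)
$u{\left(Q \right)} = \frac{1}{2 Q}$
$\left(-83 - \left(49 - T{\left(3,-5 \right)} - u{\left(-4 \right)} + f{\left(-4,5 \right)}\right)\right)^{2} = \left(-83 - - \frac{1051}{40}\right)^{2} = \left(-83 + \left(- \frac{308}{5} + \left(- \frac{1}{8} + 88\right)\right)\right)^{2} = \left(-83 + \left(- \frac{308}{5} + \frac{703}{8}\right)\right)^{2} = \left(-83 + \frac{1051}{40}\right)^{2} = \left(- \frac{2269}{40}\right)^{2} = \frac{5148361}{1600}$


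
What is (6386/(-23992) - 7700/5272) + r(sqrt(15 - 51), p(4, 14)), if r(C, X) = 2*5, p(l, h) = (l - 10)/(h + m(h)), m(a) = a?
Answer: 65403303/7905364 ≈ 8.2733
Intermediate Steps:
p(l, h) = (-10 + l)/(2*h) (p(l, h) = (l - 10)/(h + h) = (-10 + l)/((2*h)) = (-10 + l)*(1/(2*h)) = (-10 + l)/(2*h))
r(C, X) = 10
(6386/(-23992) - 7700/5272) + r(sqrt(15 - 51), p(4, 14)) = (6386/(-23992) - 7700/5272) + 10 = (6386*(-1/23992) - 7700*1/5272) + 10 = (-3193/11996 - 1925/1318) + 10 = -13650337/7905364 + 10 = 65403303/7905364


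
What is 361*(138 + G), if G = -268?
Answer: -46930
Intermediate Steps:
361*(138 + G) = 361*(138 - 268) = 361*(-130) = -46930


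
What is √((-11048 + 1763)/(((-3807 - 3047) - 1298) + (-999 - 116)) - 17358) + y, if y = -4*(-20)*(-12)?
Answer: -960 + I*√165619104263/3089 ≈ -960.0 + 131.75*I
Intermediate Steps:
y = -960 (y = 80*(-12) = -960)
√((-11048 + 1763)/(((-3807 - 3047) - 1298) + (-999 - 116)) - 17358) + y = √((-11048 + 1763)/(((-3807 - 3047) - 1298) + (-999 - 116)) - 17358) - 960 = √(-9285/((-6854 - 1298) - 1115) - 17358) - 960 = √(-9285/(-8152 - 1115) - 17358) - 960 = √(-9285/(-9267) - 17358) - 960 = √(-9285*(-1/9267) - 17358) - 960 = √(3095/3089 - 17358) - 960 = √(-53615767/3089) - 960 = I*√165619104263/3089 - 960 = -960 + I*√165619104263/3089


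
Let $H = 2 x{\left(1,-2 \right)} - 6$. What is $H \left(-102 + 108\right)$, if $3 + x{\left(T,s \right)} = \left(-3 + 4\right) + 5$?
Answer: $0$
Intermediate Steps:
$x{\left(T,s \right)} = 3$ ($x{\left(T,s \right)} = -3 + \left(\left(-3 + 4\right) + 5\right) = -3 + \left(1 + 5\right) = -3 + 6 = 3$)
$H = 0$ ($H = 2 \cdot 3 - 6 = 6 - 6 = 0$)
$H \left(-102 + 108\right) = 0 \left(-102 + 108\right) = 0 \cdot 6 = 0$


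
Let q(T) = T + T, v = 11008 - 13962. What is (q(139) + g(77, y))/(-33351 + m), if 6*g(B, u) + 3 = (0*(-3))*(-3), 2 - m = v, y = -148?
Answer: -111/12158 ≈ -0.0091298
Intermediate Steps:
v = -2954
q(T) = 2*T
m = 2956 (m = 2 - 1*(-2954) = 2 + 2954 = 2956)
g(B, u) = -1/2 (g(B, u) = -1/2 + ((0*(-3))*(-3))/6 = -1/2 + (0*(-3))/6 = -1/2 + (1/6)*0 = -1/2 + 0 = -1/2)
(q(139) + g(77, y))/(-33351 + m) = (2*139 - 1/2)/(-33351 + 2956) = (278 - 1/2)/(-30395) = (555/2)*(-1/30395) = -111/12158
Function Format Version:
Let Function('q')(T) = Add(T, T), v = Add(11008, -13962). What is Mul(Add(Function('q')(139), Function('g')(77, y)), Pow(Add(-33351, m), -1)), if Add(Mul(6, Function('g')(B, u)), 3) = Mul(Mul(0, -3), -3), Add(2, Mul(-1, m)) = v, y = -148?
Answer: Rational(-111, 12158) ≈ -0.0091298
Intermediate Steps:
v = -2954
Function('q')(T) = Mul(2, T)
m = 2956 (m = Add(2, Mul(-1, -2954)) = Add(2, 2954) = 2956)
Function('g')(B, u) = Rational(-1, 2) (Function('g')(B, u) = Add(Rational(-1, 2), Mul(Rational(1, 6), Mul(Mul(0, -3), -3))) = Add(Rational(-1, 2), Mul(Rational(1, 6), Mul(0, -3))) = Add(Rational(-1, 2), Mul(Rational(1, 6), 0)) = Add(Rational(-1, 2), 0) = Rational(-1, 2))
Mul(Add(Function('q')(139), Function('g')(77, y)), Pow(Add(-33351, m), -1)) = Mul(Add(Mul(2, 139), Rational(-1, 2)), Pow(Add(-33351, 2956), -1)) = Mul(Add(278, Rational(-1, 2)), Pow(-30395, -1)) = Mul(Rational(555, 2), Rational(-1, 30395)) = Rational(-111, 12158)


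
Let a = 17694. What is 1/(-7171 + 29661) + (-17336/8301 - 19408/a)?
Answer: -1753629492031/550547306010 ≈ -3.1852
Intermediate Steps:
1/(-7171 + 29661) + (-17336/8301 - 19408/a) = 1/(-7171 + 29661) + (-17336/8301 - 19408/17694) = 1/22490 + (-17336*1/8301 - 19408*1/17694) = 1/22490 + (-17336/8301 - 9704/8847) = 1/22490 - 77974832/24479649 = -1753629492031/550547306010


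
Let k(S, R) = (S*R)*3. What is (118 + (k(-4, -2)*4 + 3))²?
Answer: 47089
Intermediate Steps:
k(S, R) = 3*R*S (k(S, R) = (R*S)*3 = 3*R*S)
(118 + (k(-4, -2)*4 + 3))² = (118 + ((3*(-2)*(-4))*4 + 3))² = (118 + (24*4 + 3))² = (118 + (96 + 3))² = (118 + 99)² = 217² = 47089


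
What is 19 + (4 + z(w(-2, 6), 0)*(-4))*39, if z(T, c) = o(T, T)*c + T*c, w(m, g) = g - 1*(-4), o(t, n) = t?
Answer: 175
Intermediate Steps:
w(m, g) = 4 + g (w(m, g) = g + 4 = 4 + g)
z(T, c) = 2*T*c (z(T, c) = T*c + T*c = 2*T*c)
19 + (4 + z(w(-2, 6), 0)*(-4))*39 = 19 + (4 + (2*(4 + 6)*0)*(-4))*39 = 19 + (4 + (2*10*0)*(-4))*39 = 19 + (4 + 0*(-4))*39 = 19 + (4 + 0)*39 = 19 + 4*39 = 19 + 156 = 175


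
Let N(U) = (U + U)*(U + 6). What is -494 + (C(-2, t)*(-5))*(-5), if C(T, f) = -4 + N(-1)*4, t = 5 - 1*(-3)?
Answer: -1594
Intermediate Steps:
t = 8 (t = 5 + 3 = 8)
N(U) = 2*U*(6 + U) (N(U) = (2*U)*(6 + U) = 2*U*(6 + U))
C(T, f) = -44 (C(T, f) = -4 + (2*(-1)*(6 - 1))*4 = -4 + (2*(-1)*5)*4 = -4 - 10*4 = -4 - 40 = -44)
-494 + (C(-2, t)*(-5))*(-5) = -494 - 44*(-5)*(-5) = -494 + 220*(-5) = -494 - 1100 = -1594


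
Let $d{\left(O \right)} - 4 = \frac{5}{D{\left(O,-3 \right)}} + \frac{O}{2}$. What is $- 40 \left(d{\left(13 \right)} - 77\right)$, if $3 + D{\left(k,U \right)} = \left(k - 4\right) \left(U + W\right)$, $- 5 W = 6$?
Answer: $\frac{135910}{51} \approx 2664.9$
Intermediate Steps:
$W = - \frac{6}{5}$ ($W = \left(- \frac{1}{5}\right) 6 = - \frac{6}{5} \approx -1.2$)
$D{\left(k,U \right)} = -3 + \left(-4 + k\right) \left(- \frac{6}{5} + U\right)$ ($D{\left(k,U \right)} = -3 + \left(k - 4\right) \left(U - \frac{6}{5}\right) = -3 + \left(-4 + k\right) \left(- \frac{6}{5} + U\right)$)
$d{\left(O \right)} = 4 + \frac{O}{2} + \frac{5}{\frac{69}{5} - \frac{21 O}{5}}$ ($d{\left(O \right)} = 4 + \left(\frac{5}{\frac{9}{5} - -12 - \frac{6 O}{5} - 3 O} + \frac{O}{2}\right) = 4 + \left(\frac{5}{\frac{9}{5} + 12 - \frac{6 O}{5} - 3 O} + O \frac{1}{2}\right) = 4 + \left(\frac{5}{\frac{69}{5} - \frac{21 O}{5}} + \frac{O}{2}\right) = 4 + \left(\frac{O}{2} + \frac{5}{\frac{69}{5} - \frac{21 O}{5}}\right) = 4 + \frac{O}{2} + \frac{5}{\frac{69}{5} - \frac{21 O}{5}}$)
$- 40 \left(d{\left(13 \right)} - 77\right) = - 40 \left(\frac{-602 + 21 \cdot 13^{2} + 99 \cdot 13}{6 \left(-23 + 7 \cdot 13\right)} - 77\right) = - 40 \left(\frac{-602 + 21 \cdot 169 + 1287}{6 \left(-23 + 91\right)} - 77\right) = - 40 \left(\frac{-602 + 3549 + 1287}{6 \cdot 68} - 77\right) = - 40 \left(\frac{1}{6} \cdot \frac{1}{68} \cdot 4234 - 77\right) = - 40 \left(\frac{2117}{204} - 77\right) = \left(-40\right) \left(- \frac{13591}{204}\right) = \frac{135910}{51}$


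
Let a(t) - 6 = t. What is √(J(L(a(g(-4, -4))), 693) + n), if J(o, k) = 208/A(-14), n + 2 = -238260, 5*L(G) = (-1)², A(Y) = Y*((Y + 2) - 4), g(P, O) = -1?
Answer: I*√46699170/14 ≈ 488.12*I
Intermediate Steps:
A(Y) = Y*(-2 + Y) (A(Y) = Y*((2 + Y) - 4) = Y*(-2 + Y))
a(t) = 6 + t
L(G) = ⅕ (L(G) = (⅕)*(-1)² = (⅕)*1 = ⅕)
n = -238262 (n = -2 - 238260 = -238262)
J(o, k) = 13/14 (J(o, k) = 208/((-14*(-2 - 14))) = 208/((-14*(-16))) = 208/224 = 208*(1/224) = 13/14)
√(J(L(a(g(-4, -4))), 693) + n) = √(13/14 - 238262) = √(-3335655/14) = I*√46699170/14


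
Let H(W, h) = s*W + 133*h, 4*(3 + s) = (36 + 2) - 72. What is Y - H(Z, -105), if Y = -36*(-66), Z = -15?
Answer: 32337/2 ≈ 16169.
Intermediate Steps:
s = -23/2 (s = -3 + ((36 + 2) - 72)/4 = -3 + (38 - 72)/4 = -3 + (¼)*(-34) = -3 - 17/2 = -23/2 ≈ -11.500)
Y = 2376
H(W, h) = 133*h - 23*W/2 (H(W, h) = -23*W/2 + 133*h = 133*h - 23*W/2)
Y - H(Z, -105) = 2376 - (133*(-105) - 23/2*(-15)) = 2376 - (-13965 + 345/2) = 2376 - 1*(-27585/2) = 2376 + 27585/2 = 32337/2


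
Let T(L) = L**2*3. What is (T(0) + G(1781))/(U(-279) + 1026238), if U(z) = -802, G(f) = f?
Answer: 1781/1025436 ≈ 0.0017368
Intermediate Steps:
T(L) = 3*L**2
(T(0) + G(1781))/(U(-279) + 1026238) = (3*0**2 + 1781)/(-802 + 1026238) = (3*0 + 1781)/1025436 = (0 + 1781)*(1/1025436) = 1781*(1/1025436) = 1781/1025436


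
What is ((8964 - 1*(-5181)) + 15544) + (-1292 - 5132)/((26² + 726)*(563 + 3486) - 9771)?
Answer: 168245389279/5666927 ≈ 29689.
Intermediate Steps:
((8964 - 1*(-5181)) + 15544) + (-1292 - 5132)/((26² + 726)*(563 + 3486) - 9771) = ((8964 + 5181) + 15544) - 6424/((676 + 726)*4049 - 9771) = (14145 + 15544) - 6424/(1402*4049 - 9771) = 29689 - 6424/(5676698 - 9771) = 29689 - 6424/5666927 = 168245389279/5666927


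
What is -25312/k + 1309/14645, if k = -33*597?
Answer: 396482849/288521145 ≈ 1.3742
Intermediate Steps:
k = -19701
-25312/k + 1309/14645 = -25312/(-19701) + 1309/14645 = -25312*(-1/19701) + 1309*(1/14645) = 25312/19701 + 1309/14645 = 396482849/288521145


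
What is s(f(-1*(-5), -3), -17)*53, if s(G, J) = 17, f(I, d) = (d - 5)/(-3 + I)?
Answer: 901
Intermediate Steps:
f(I, d) = (-5 + d)/(-3 + I)
s(f(-1*(-5), -3), -17)*53 = 17*53 = 901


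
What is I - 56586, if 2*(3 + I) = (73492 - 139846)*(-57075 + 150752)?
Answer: -3107978418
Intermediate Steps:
I = -3107921832 (I = -3 + ((73492 - 139846)*(-57075 + 150752))/2 = -3 + (-66354*93677)/2 = -3 + (½)*(-6215843658) = -3 - 3107921829 = -3107921832)
I - 56586 = -3107921832 - 56586 = -3107978418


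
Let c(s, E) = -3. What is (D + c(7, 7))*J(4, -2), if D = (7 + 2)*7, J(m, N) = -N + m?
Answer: 360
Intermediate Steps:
J(m, N) = m - N
D = 63 (D = 9*7 = 63)
(D + c(7, 7))*J(4, -2) = (63 - 3)*(4 - 1*(-2)) = 60*(4 + 2) = 60*6 = 360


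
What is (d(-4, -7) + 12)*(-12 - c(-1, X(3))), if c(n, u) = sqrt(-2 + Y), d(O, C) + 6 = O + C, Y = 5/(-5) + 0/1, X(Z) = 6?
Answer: 60 + 5*I*sqrt(3) ≈ 60.0 + 8.6602*I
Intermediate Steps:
Y = -1 (Y = 5*(-1/5) + 0*1 = -1 + 0 = -1)
d(O, C) = -6 + C + O (d(O, C) = -6 + (O + C) = -6 + (C + O) = -6 + C + O)
c(n, u) = I*sqrt(3) (c(n, u) = sqrt(-2 - 1) = sqrt(-3) = I*sqrt(3))
(d(-4, -7) + 12)*(-12 - c(-1, X(3))) = ((-6 - 7 - 4) + 12)*(-12 - I*sqrt(3)) = (-17 + 12)*(-12 - I*sqrt(3)) = -5*(-12 - I*sqrt(3)) = 60 + 5*I*sqrt(3)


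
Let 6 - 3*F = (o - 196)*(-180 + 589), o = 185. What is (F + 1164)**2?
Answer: 63952009/9 ≈ 7.1058e+6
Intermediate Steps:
F = 4505/3 (F = 2 - (185 - 196)*(-180 + 589)/3 = 2 - (-11)*409/3 = 2 - 1/3*(-4499) = 2 + 4499/3 = 4505/3 ≈ 1501.7)
(F + 1164)**2 = (4505/3 + 1164)**2 = (7997/3)**2 = 63952009/9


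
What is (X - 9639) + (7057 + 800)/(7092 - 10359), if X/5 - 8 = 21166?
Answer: 11643660/121 ≈ 96229.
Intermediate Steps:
X = 105870 (X = 40 + 5*21166 = 40 + 105830 = 105870)
(X - 9639) + (7057 + 800)/(7092 - 10359) = (105870 - 9639) + (7057 + 800)/(7092 - 10359) = 96231 + 7857/(-3267) = 96231 + 7857*(-1/3267) = 96231 - 291/121 = 11643660/121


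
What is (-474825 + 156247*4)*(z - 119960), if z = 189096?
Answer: 10381669168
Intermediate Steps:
(-474825 + 156247*4)*(z - 119960) = (-474825 + 156247*4)*(189096 - 119960) = (-474825 + 624988)*69136 = 150163*69136 = 10381669168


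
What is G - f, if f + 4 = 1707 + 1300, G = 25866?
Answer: 22863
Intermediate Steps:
f = 3003 (f = -4 + (1707 + 1300) = -4 + 3007 = 3003)
G - f = 25866 - 1*3003 = 25866 - 3003 = 22863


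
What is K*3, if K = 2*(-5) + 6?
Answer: -12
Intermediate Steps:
K = -4 (K = -10 + 6 = -4)
K*3 = -4*3 = -12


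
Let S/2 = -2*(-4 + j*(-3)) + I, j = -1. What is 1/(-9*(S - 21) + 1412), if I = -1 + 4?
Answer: 1/1511 ≈ 0.00066181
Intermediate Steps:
I = 3
S = 10 (S = 2*(-2*(-4 - 1*(-3)) + 3) = 2*(-2*(-4 + 3) + 3) = 2*(-2*(-1) + 3) = 2*(2 + 3) = 2*5 = 10)
1/(-9*(S - 21) + 1412) = 1/(-9*(10 - 21) + 1412) = 1/(-9*(-11) + 1412) = 1/(99 + 1412) = 1/1511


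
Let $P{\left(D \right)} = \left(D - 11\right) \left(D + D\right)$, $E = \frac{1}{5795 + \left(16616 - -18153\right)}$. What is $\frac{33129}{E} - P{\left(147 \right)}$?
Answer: $1343804772$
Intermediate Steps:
$E = \frac{1}{40564}$ ($E = \frac{1}{5795 + \left(16616 + 18153\right)} = \frac{1}{5795 + 34769} = \frac{1}{40564} \approx 2.4652 \cdot 10^{-5}$)
$P{\left(D \right)} = 2 D \left(-11 + D\right)$ ($P{\left(D \right)} = \left(-11 + D\right) 2 D = 2 D \left(-11 + D\right)$)
$\frac{33129}{E} - P{\left(147 \right)} = 33129 \frac{1}{\frac{1}{40564}} - 2 \cdot 147 \left(-11 + 147\right) = 33129 \cdot 40564 - 2 \cdot 147 \cdot 136 = 1343844756 - 39984 = 1343804772$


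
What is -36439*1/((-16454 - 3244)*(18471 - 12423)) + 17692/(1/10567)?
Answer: 22272171070935895/119133504 ≈ 1.8695e+8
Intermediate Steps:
-36439*1/((-16454 - 3244)*(18471 - 12423)) + 17692/(1/10567) = -36439/((-19698*6048)) + 17692/(1/10567) = -36439/(-119133504) + 17692*10567 = -36439*(-1/119133504) + 186951364 = 36439/119133504 + 186951364 = 22272171070935895/119133504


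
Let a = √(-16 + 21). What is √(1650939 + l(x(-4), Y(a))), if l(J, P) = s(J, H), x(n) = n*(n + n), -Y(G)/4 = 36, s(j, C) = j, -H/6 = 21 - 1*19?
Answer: √1650971 ≈ 1284.9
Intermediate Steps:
H = -12 (H = -6*(21 - 1*19) = -6*(21 - 19) = -6*2 = -12)
a = √5 ≈ 2.2361
Y(G) = -144 (Y(G) = -4*36 = -144)
x(n) = 2*n² (x(n) = n*(2*n) = 2*n²)
l(J, P) = J
√(1650939 + l(x(-4), Y(a))) = √(1650939 + 2*(-4)²) = √(1650939 + 2*16) = √(1650939 + 32) = √1650971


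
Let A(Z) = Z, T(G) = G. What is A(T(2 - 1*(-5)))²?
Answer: 49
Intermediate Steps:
A(T(2 - 1*(-5)))² = (2 - 1*(-5))² = (2 + 5)² = 7² = 49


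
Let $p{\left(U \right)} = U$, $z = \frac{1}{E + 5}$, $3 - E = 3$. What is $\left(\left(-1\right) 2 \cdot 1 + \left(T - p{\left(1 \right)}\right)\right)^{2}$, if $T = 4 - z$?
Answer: $\frac{16}{25} \approx 0.64$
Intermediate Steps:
$E = 0$ ($E = 3 - 3 = 0$)
$z = \frac{1}{5}$ ($z = \frac{1}{0 + 5} = \frac{1}{5} \approx 0.2$)
$T = \frac{19}{5}$ ($T = 4 - \frac{1}{5} = \frac{19}{5} \approx 3.8$)
$\left(\left(-1\right) 2 \cdot 1 + \left(T - p{\left(1 \right)}\right)\right)^{2} = \left(\left(-1\right) 2 \cdot 1 + \left(\frac{19}{5} - 1\right)\right)^{2} = \left(\left(-2\right) 1 + \left(\frac{19}{5} - 1\right)\right)^{2} = \left(-2 + \frac{14}{5}\right)^{2} = \left(\frac{4}{5}\right)^{2} = \frac{16}{25}$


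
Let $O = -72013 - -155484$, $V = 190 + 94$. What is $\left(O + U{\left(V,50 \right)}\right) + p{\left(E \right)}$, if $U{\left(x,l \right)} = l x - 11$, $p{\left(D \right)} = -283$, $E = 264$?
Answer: $97377$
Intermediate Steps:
$V = 284$
$O = 83471$ ($O = -72013 + 155484 = 83471$)
$U{\left(x,l \right)} = -11 + l x$
$\left(O + U{\left(V,50 \right)}\right) + p{\left(E \right)} = \left(83471 + \left(-11 + 50 \cdot 284\right)\right) - 283 = \left(83471 + \left(-11 + 14200\right)\right) - 283 = \left(83471 + 14189\right) - 283 = 97660 - 283 = 97377$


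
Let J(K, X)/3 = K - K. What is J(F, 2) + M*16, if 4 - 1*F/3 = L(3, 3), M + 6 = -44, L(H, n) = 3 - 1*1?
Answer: -800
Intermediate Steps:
L(H, n) = 2 (L(H, n) = 3 - 1 = 2)
M = -50 (M = -6 - 44 = -50)
F = 6 (F = 12 - 3*2 = 12 - 6 = 6)
J(K, X) = 0 (J(K, X) = 3*(K - K) = 3*0 = 0)
J(F, 2) + M*16 = 0 - 50*16 = 0 - 800 = -800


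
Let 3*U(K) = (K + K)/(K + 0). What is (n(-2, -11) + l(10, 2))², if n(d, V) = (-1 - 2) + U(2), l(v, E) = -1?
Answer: 100/9 ≈ 11.111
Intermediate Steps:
U(K) = ⅔ (U(K) = ((K + K)/(K + 0))/3 = ((2*K)/K)/3 = (⅓)*2 = ⅔)
n(d, V) = -7/3 (n(d, V) = (-1 - 2) + ⅔ = -3 + ⅔ = -7/3)
(n(-2, -11) + l(10, 2))² = (-7/3 - 1)² = (-10/3)² = 100/9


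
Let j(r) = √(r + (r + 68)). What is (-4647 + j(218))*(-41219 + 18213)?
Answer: 106908882 - 138036*√14 ≈ 1.0639e+8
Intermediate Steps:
j(r) = √(68 + 2*r) (j(r) = √(r + (68 + r)) = √(68 + 2*r))
(-4647 + j(218))*(-41219 + 18213) = (-4647 + √(68 + 2*218))*(-41219 + 18213) = (-4647 + √(68 + 436))*(-23006) = (-4647 + √504)*(-23006) = (-4647 + 6*√14)*(-23006) = 106908882 - 138036*√14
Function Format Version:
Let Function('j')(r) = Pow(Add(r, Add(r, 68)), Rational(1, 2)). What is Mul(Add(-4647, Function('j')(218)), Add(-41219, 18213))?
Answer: Add(106908882, Mul(-138036, Pow(14, Rational(1, 2)))) ≈ 1.0639e+8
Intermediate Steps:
Function('j')(r) = Pow(Add(68, Mul(2, r)), Rational(1, 2)) (Function('j')(r) = Pow(Add(r, Add(68, r)), Rational(1, 2)) = Pow(Add(68, Mul(2, r)), Rational(1, 2)))
Mul(Add(-4647, Function('j')(218)), Add(-41219, 18213)) = Mul(Add(-4647, Pow(Add(68, Mul(2, 218)), Rational(1, 2))), Add(-41219, 18213)) = Mul(Add(-4647, Pow(Add(68, 436), Rational(1, 2))), -23006) = Mul(Add(-4647, Pow(504, Rational(1, 2))), -23006) = Mul(Add(-4647, Mul(6, Pow(14, Rational(1, 2)))), -23006) = Add(106908882, Mul(-138036, Pow(14, Rational(1, 2))))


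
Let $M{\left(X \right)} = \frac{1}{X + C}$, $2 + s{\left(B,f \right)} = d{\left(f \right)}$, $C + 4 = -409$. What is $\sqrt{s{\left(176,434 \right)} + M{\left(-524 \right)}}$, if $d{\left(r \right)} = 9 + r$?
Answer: $\frac{4 \sqrt{24198962}}{937} \approx 21.0$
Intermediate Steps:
$C = -413$ ($C = -4 - 409 = -413$)
$s{\left(B,f \right)} = 7 + f$ ($s{\left(B,f \right)} = -2 + \left(9 + f\right) = 7 + f$)
$M{\left(X \right)} = \frac{1}{-413 + X}$ ($M{\left(X \right)} = \frac{1}{X - 413} = \frac{1}{-413 + X}$)
$\sqrt{s{\left(176,434 \right)} + M{\left(-524 \right)}} = \sqrt{\left(7 + 434\right) + \frac{1}{-413 - 524}} = \sqrt{441 + \frac{1}{-937}} = \sqrt{441 - \frac{1}{937}} = \sqrt{\frac{413216}{937}} = \frac{4 \sqrt{24198962}}{937}$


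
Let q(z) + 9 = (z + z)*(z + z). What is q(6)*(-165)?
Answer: -22275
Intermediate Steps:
q(z) = -9 + 4*z² (q(z) = -9 + (z + z)*(z + z) = -9 + (2*z)*(2*z) = -9 + 4*z²)
q(6)*(-165) = (-9 + 4*6²)*(-165) = (-9 + 4*36)*(-165) = (-9 + 144)*(-165) = 135*(-165) = -22275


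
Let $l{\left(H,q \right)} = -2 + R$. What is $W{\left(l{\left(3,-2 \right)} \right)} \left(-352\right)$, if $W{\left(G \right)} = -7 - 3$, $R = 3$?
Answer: $3520$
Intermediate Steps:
$l{\left(H,q \right)} = 1$ ($l{\left(H,q \right)} = -2 + 3 = 1$)
$W{\left(G \right)} = -10$
$W{\left(l{\left(3,-2 \right)} \right)} \left(-352\right) = \left(-10\right) \left(-352\right) = 3520$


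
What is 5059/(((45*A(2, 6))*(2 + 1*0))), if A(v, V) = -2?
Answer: -5059/180 ≈ -28.106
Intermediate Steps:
5059/(((45*A(2, 6))*(2 + 1*0))) = 5059/(((45*(-2))*(2 + 1*0))) = 5059/((-90*(2 + 0))) = 5059/((-90*2)) = 5059/(-180) = 5059*(-1/180) = -5059/180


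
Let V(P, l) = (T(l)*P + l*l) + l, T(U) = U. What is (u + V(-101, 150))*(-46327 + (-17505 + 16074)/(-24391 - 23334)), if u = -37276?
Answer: 65833385479744/47725 ≈ 1.3794e+9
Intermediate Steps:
V(P, l) = l + l² + P*l (V(P, l) = (l*P + l*l) + l = (P*l + l²) + l = (l² + P*l) + l = l + l² + P*l)
(u + V(-101, 150))*(-46327 + (-17505 + 16074)/(-24391 - 23334)) = (-37276 + 150*(1 - 101 + 150))*(-46327 + (-17505 + 16074)/(-24391 - 23334)) = (-37276 + 150*50)*(-46327 - 1431/(-47725)) = (-37276 + 7500)*(-46327 - 1431*(-1/47725)) = -29776*(-46327 + 1431/47725) = -29776*(-2210954644/47725) = 65833385479744/47725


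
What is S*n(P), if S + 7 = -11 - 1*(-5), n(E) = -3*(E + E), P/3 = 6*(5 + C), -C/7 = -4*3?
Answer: 124956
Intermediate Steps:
C = 84 (C = -(-28)*3 = -7*(-12) = 84)
P = 1602 (P = 3*(6*(5 + 84)) = 3*(6*89) = 3*534 = 1602)
n(E) = -6*E
S = -13 (S = -7 + (-11 - 1*(-5)) = -7 + (-11 + 5) = -7 - 6 = -13)
S*n(P) = -(-78)*1602 = -13*(-9612) = 124956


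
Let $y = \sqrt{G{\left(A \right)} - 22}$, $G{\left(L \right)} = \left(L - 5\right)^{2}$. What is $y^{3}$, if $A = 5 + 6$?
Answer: $14 \sqrt{14} \approx 52.383$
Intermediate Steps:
$A = 11$
$G{\left(L \right)} = \left(-5 + L\right)^{2}$
$y = \sqrt{14}$ ($y = \sqrt{\left(-5 + 11\right)^{2} - 22} = \sqrt{6^{2} - 22} = \sqrt{36 - 22} = \sqrt{14} \approx 3.7417$)
$y^{3} = \left(\sqrt{14}\right)^{3} = 14 \sqrt{14}$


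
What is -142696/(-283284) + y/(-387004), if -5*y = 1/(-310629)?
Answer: 7147563296006033/14189538044181060 ≈ 0.50372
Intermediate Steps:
y = 1/1553145 (y = -⅕/(-310629) = -⅕*(-1/310629) = 1/1553145 ≈ 6.4385e-7)
-142696/(-283284) + y/(-387004) = -142696/(-283284) + (1/1553145)/(-387004) = -142696*(-1/283284) + (1/1553145)*(-1/387004) = 35674/70821 - 1/601073327580 = 7147563296006033/14189538044181060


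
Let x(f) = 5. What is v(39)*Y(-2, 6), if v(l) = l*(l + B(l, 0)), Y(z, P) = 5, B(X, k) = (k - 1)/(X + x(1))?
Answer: 334425/44 ≈ 7600.6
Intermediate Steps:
B(X, k) = (-1 + k)/(5 + X) (B(X, k) = (k - 1)/(X + 5) = (-1 + k)/(5 + X))
v(l) = l*(l - 1/(5 + l)) (v(l) = l*(l + (-1 + 0)/(5 + l)) = l*(l - 1/(5 + l)))
v(39)*Y(-2, 6) = (39*(-1 + 39*(5 + 39))/(5 + 39))*5 = (39*(-1 + 39*44)/44)*5 = (39*(1/44)*(-1 + 1716))*5 = (39*(1/44)*1715)*5 = (66885/44)*5 = 334425/44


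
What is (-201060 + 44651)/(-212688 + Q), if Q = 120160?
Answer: 156409/92528 ≈ 1.6904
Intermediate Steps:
(-201060 + 44651)/(-212688 + Q) = (-201060 + 44651)/(-212688 + 120160) = -156409/(-92528) = -156409*(-1/92528) = 156409/92528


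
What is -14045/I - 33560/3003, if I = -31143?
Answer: -47761045/4453449 ≈ -10.725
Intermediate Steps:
-14045/I - 33560/3003 = -14045/(-31143) - 33560/3003 = -14045*(-1/31143) - 33560*1/3003 = 14045/31143 - 33560/3003 = -47761045/4453449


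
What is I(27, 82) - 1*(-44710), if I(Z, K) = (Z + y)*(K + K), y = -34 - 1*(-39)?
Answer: 49958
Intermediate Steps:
y = 5 (y = -34 + 39 = 5)
I(Z, K) = 2*K*(5 + Z) (I(Z, K) = (Z + 5)*(K + K) = (5 + Z)*(2*K) = 2*K*(5 + Z))
I(27, 82) - 1*(-44710) = 2*82*(5 + 27) - 1*(-44710) = 2*82*32 + 44710 = 5248 + 44710 = 49958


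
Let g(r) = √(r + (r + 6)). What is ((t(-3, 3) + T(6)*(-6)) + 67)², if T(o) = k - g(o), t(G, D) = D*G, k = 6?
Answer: 1132 + 792*√2 ≈ 2252.1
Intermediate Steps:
g(r) = √(6 + 2*r) (g(r) = √(r + (6 + r)) = √(6 + 2*r))
T(o) = 6 - √(6 + 2*o)
((t(-3, 3) + T(6)*(-6)) + 67)² = ((3*(-3) + (6 - √(6 + 2*6))*(-6)) + 67)² = ((-9 + (6 - √(6 + 12))*(-6)) + 67)² = ((-9 + (6 - √18)*(-6)) + 67)² = ((-9 + (6 - 3*√2)*(-6)) + 67)² = ((-9 + (-36 + 18*√2)) + 67)² = ((-45 + 18*√2) + 67)² = (22 + 18*√2)²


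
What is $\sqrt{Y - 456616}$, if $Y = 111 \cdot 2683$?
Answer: $i \sqrt{158803} \approx 398.5 i$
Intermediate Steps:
$Y = 297813$
$\sqrt{Y - 456616} = \sqrt{297813 - 456616} = \sqrt{-158803} = i \sqrt{158803}$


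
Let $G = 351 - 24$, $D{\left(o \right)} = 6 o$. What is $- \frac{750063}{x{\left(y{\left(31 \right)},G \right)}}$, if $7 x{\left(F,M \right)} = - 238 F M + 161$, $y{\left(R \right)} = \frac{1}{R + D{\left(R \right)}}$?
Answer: $\frac{162763671}{6127} \approx 26565.0$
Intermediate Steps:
$y{\left(R \right)} = \frac{1}{7 R}$ ($y{\left(R \right)} = \frac{1}{R + 6 R} = \frac{1}{7 R}$)
$G = 327$
$x{\left(F,M \right)} = 23 - 34 F M$ ($x{\left(F,M \right)} = \frac{- 238 F M + 161}{7} = \frac{161 - 238 F M}{7} = 23 - 34 F M$)
$- \frac{750063}{x{\left(y{\left(31 \right)},G \right)}} = - \frac{750063}{23 - 34 \frac{1}{7 \cdot 31} \cdot 327} = - \frac{750063}{23 - 34 \cdot \frac{1}{7} \cdot \frac{1}{31} \cdot 327} = - \frac{750063}{23 - \frac{34}{217} \cdot 327} = - \frac{750063}{23 - \frac{11118}{217}} = - \frac{750063}{- \frac{6127}{217}} = \left(-750063\right) \left(- \frac{217}{6127}\right) = \frac{162763671}{6127}$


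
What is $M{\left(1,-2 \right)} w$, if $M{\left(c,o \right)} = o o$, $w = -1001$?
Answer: $-4004$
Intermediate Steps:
$M{\left(c,o \right)} = o^{2}$
$M{\left(1,-2 \right)} w = \left(-2\right)^{2} \left(-1001\right) = 4 \left(-1001\right) = -4004$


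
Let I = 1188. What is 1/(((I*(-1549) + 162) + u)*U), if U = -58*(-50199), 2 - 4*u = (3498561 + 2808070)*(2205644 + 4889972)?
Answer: -1/32572467919455589137 ≈ -3.0701e-20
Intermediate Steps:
u = -22374715914847/2 (u = 1/2 - (3498561 + 2808070)*(2205644 + 4889972)/4 = 1/2 - 6306631*7095616/4 = 1/2 - 1/4*44749431829696 = 1/2 - 11187357957424 = -22374715914847/2 ≈ -1.1187e+13)
U = 2911542
1/(((I*(-1549) + 162) + u)*U) = 1/(((1188*(-1549) + 162) - 22374715914847/2)*2911542) = (1/2911542)/((-1840212 + 162) - 22374715914847/2) = (1/2911542)/(-1840050 - 22374715914847/2) = (1/2911542)/(-22374719594947/2) = -2/22374719594947*1/2911542 = -1/32572467919455589137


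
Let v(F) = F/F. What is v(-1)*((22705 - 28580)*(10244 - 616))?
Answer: -56564500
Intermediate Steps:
v(F) = 1
v(-1)*((22705 - 28580)*(10244 - 616)) = 1*((22705 - 28580)*(10244 - 616)) = 1*(-5875*9628) = 1*(-56564500) = -56564500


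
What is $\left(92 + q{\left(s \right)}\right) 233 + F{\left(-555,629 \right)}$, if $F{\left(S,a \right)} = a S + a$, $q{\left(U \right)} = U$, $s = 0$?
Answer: $-327030$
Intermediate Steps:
$F{\left(S,a \right)} = a + S a$ ($F{\left(S,a \right)} = S a + a = a + S a$)
$\left(92 + q{\left(s \right)}\right) 233 + F{\left(-555,629 \right)} = \left(92 + 0\right) 233 + 629 \left(1 - 555\right) = 92 \cdot 233 + 629 \left(-554\right) = 21436 - 348466 = -327030$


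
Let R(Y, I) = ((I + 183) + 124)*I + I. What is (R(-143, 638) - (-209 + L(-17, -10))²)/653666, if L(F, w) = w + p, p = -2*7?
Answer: 549259/653666 ≈ 0.84027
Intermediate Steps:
p = -14
L(F, w) = -14 + w (L(F, w) = w - 14 = -14 + w)
R(Y, I) = I + I*(307 + I) (R(Y, I) = ((183 + I) + 124)*I + I = (307 + I)*I + I = I*(307 + I) + I = I + I*(307 + I))
(R(-143, 638) - (-209 + L(-17, -10))²)/653666 = (638*(308 + 638) - (-209 + (-14 - 10))²)/653666 = (638*946 - (-209 - 24)²)*(1/653666) = (603548 - 1*(-233)²)*(1/653666) = (603548 - 1*54289)*(1/653666) = (603548 - 54289)*(1/653666) = 549259*(1/653666) = 549259/653666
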